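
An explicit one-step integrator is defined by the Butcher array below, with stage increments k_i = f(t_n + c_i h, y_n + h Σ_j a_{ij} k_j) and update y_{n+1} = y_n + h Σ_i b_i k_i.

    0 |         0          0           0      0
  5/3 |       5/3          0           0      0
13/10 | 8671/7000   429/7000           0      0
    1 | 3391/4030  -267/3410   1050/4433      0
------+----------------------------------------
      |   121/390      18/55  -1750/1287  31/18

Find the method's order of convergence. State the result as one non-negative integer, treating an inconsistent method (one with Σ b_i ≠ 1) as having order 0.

4

b = (121/390, 18/55, -1750/1287, 31/18)
c = (0, 5/3, 13/10, 1)
Ac = (0, 0, 143/1400, 11/62)
Σ b_i: 121/390·1 + 18/55·1 + (-1750/1287)·1 + 31/18·1 = 1 ✓
b·c: 18/55·5/3 + (-1750/1287)·13/10 + 31/18·1 = 1/2 ✓
b·c²: 18/55·25/9 + (-1750/1287)·169/100 + 31/18·1 = 1/3 ✓
b·Ac: (-1750/1287)·143/1400 + 31/18·11/62 = 1/6 ✓
b·c³: 18/55·125/27 + (-1750/1287)·2197/1000 + 31/18·1 = 1/4 ✓
b·(c∘Ac): (-1750/1287)·1859/14000 + 31/18·11/62 = 1/8 ✓
b·Ac²: (-1750/1287)·143/840 + 31/18·17/93 = 1/12 ✓
b·A²c: 31/18·3/124 = 1/24 ✓; 4 stages ⇒ order 4.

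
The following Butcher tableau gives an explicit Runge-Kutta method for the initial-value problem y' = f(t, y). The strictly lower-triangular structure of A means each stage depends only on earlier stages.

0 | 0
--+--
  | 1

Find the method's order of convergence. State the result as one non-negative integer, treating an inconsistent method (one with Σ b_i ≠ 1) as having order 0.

1

b = (1)
c = (0)
Σ b_i: 1·1 = 1 ✓; 1 stage ⇒ order 1.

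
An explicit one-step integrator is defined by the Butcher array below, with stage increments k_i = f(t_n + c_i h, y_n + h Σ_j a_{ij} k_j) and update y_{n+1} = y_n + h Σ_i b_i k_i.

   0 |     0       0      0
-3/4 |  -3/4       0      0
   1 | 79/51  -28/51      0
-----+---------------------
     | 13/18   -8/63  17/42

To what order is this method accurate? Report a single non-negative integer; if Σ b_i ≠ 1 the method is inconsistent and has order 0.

3

b = (13/18, -8/63, 17/42)
c = (0, -3/4, 1)
Ac = (0, 0, 7/17)
Σ b_i: 13/18·1 + (-8/63)·1 + 17/42·1 = 1 ✓
b·c: (-8/63)·(-3/4) + 17/42·1 = 1/2 ✓
b·c²: (-8/63)·9/16 + 17/42·1 = 1/3 ✓
b·Ac: 17/42·7/17 = 1/6 ✓; 3 stages ⇒ order 3.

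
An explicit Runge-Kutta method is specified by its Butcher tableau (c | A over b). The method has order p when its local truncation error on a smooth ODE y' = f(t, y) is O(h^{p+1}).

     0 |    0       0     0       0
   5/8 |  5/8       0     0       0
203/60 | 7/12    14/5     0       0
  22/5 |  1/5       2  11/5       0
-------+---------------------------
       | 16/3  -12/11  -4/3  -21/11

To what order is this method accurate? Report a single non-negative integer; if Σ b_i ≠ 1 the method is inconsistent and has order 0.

1

b = (16/3, -12/11, -4/3, -21/11)
c = (0, 5/8, 203/60, 22/5)
Ac = (0, 0, 7/4, 652/75)
Σ b_i: 16/3·1 + (-12/11)·1 + (-4/3)·1 + (-21/11)·1 = 1 ✓
b·c: (-12/11)·5/8 + (-4/3)·203/60 + (-21/11)·22/5 = -13457/990 ≠ 1/2 ⇒ order 1.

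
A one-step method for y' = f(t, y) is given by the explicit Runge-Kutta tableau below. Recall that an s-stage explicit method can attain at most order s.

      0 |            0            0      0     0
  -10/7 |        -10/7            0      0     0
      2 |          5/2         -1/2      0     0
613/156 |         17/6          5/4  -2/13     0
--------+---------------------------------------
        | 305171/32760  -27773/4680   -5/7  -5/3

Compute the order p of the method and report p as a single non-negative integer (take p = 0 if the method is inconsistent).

2

b = (305171/32760, -27773/4680, -5/7, -5/3)
c = (0, -10/7, 2, 613/156)
Ac = (0, 0, 5/7, -381/182)
Σ b_i: 305171/32760·1 + (-27773/4680)·1 + (-5/7)·1 + (-5/3)·1 = 1 ✓
b·c: (-27773/4680)·(-10/7) + (-5/7)·2 + (-5/3)·613/156 = 1/2 ✓
b·c²: (-27773/4680)·100/49 + (-5/7)·4 + (-5/3)·375769/24336 = -145610405/3577392 ≠ 1/3 ⇒ order 2.
b·Ac: (-5/7)·5/7 + (-5/3)·(-381/182) = 3795/1274 ≠ 1/6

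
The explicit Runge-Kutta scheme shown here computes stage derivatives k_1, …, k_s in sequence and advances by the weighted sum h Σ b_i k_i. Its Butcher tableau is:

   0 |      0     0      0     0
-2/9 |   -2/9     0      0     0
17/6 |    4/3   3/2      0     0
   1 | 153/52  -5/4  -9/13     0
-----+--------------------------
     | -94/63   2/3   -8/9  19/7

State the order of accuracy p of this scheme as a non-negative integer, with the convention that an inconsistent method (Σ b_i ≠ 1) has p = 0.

1

b = (-94/63, 2/3, -8/9, 19/7)
c = (0, -2/9, 17/6, 1)
Ac = (0, 0, -1/3, -197/117)
Σ b_i: (-94/63)·1 + 2/3·1 + (-8/9)·1 + 19/7·1 = 1 ✓
b·c: 2/3·(-2/9) + (-8/9)·17/6 + 19/7·1 = 1/21 ≠ 1/2 ⇒ order 1.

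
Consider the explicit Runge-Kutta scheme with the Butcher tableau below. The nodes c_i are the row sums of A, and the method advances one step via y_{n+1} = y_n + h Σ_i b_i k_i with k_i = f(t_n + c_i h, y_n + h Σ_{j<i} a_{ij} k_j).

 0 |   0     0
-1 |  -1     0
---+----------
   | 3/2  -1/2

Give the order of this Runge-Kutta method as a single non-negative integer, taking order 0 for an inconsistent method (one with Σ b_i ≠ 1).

b = (3/2, -1/2)
c = (0, -1)
Σ b_i: 3/2·1 + (-1/2)·1 = 1 ✓
b·c: (-1/2)·(-1) = 1/2 ✓; 2 stages ⇒ order 2.

2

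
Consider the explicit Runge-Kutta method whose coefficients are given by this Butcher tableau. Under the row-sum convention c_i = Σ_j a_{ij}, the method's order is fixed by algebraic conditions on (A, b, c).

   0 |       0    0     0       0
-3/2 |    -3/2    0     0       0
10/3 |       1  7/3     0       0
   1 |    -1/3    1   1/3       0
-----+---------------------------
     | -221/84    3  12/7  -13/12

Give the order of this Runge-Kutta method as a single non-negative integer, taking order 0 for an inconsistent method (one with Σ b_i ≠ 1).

1

b = (-221/84, 3, 12/7, -13/12)
c = (0, -3/2, 10/3, 1)
Ac = (0, 0, -7/2, -7/18)
Σ b_i: (-221/84)·1 + 3·1 + 12/7·1 + (-13/12)·1 = 1 ✓
b·c: 3·(-3/2) + 12/7·10/3 + (-13/12)·1 = 11/84 ≠ 1/2 ⇒ order 1.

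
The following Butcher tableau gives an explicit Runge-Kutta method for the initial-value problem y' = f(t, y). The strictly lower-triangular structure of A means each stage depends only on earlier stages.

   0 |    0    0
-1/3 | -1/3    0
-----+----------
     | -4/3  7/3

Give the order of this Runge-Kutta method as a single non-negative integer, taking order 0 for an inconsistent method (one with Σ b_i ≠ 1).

1

b = (-4/3, 7/3)
c = (0, -1/3)
Σ b_i: (-4/3)·1 + 7/3·1 = 1 ✓
b·c: 7/3·(-1/3) = -7/9 ≠ 1/2 ⇒ order 1.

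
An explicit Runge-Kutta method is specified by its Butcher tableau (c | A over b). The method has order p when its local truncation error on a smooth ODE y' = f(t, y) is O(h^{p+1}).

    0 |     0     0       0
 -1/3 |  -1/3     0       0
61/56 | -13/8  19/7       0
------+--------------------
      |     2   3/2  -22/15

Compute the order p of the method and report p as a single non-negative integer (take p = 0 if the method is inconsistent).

0

b = (2, 3/2, -22/15)
c = (0, -1/3, 61/56)
Ac = (0, 0, -19/21)
Σ b_i: 2·1 + 3/2·1 + (-22/15)·1 = 61/30 ≠ 1 ⇒ order 0.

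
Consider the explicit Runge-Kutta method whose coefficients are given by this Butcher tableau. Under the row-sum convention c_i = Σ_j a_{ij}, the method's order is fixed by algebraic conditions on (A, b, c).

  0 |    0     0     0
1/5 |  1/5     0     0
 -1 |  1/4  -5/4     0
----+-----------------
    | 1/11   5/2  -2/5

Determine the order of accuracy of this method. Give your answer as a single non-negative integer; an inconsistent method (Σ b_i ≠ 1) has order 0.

b = (1/11, 5/2, -2/5)
c = (0, 1/5, -1)
Ac = (0, 0, -1/4)
Σ b_i: 1/11·1 + 5/2·1 + (-2/5)·1 = 241/110 ≠ 1 ⇒ order 0.

0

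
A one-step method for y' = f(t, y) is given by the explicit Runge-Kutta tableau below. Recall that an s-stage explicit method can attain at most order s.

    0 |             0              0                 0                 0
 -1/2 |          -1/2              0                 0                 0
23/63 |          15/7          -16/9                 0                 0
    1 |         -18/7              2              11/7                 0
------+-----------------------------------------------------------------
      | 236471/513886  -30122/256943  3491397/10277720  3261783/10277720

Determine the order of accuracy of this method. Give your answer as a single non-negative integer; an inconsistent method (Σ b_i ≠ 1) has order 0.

b = (236471/513886, -30122/256943, 3491397/10277720, 3261783/10277720)
c = (0, -1/2, 23/63, 1)
Ac = (0, 0, 8/9, -188/441)
Σ b_i: 236471/513886·1 + (-30122/256943)·1 + 3491397/10277720·1 + 3261783/10277720·1 = 1 ✓
b·c: (-30122/256943)·(-1/2) + 3491397/10277720·23/63 + 3261783/10277720·1 = 1/2 ✓
b·c²: (-30122/256943)·1/4 + 3491397/10277720·529/3969 + 3261783/10277720·1 = 1/3 ✓
b·Ac: 3491397/10277720·8/9 + 3261783/10277720·(-188/441) = 1/6 ✓
b·c³: (-30122/256943)·(-1/8) + 3491397/10277720·12167/250047 + 3261783/10277720·1 = 9672157/27749844 ≠ 1/4 ⇒ order 3.
b·(c∘Ac): 3491397/10277720·184/567 + 3261783/10277720·(-188/441) = -12875/513886 ≠ 1/8
b·Ac²: 3491397/10277720·(-4/9) + 3261783/10277720·39421/55566 = 288157873/3884978160 ≠ 1/12
b·A²c: 3261783/10277720·88/63 = 1708553/3854145 ≠ 1/24

3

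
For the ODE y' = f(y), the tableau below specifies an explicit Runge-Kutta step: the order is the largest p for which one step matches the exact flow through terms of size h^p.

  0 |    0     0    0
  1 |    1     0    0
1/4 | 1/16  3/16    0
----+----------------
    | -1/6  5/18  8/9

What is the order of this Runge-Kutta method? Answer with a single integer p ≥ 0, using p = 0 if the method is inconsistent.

3

b = (-1/6, 5/18, 8/9)
c = (0, 1, 1/4)
Ac = (0, 0, 3/16)
Σ b_i: (-1/6)·1 + 5/18·1 + 8/9·1 = 1 ✓
b·c: 5/18·1 + 8/9·1/4 = 1/2 ✓
b·c²: 5/18·1 + 8/9·1/16 = 1/3 ✓
b·Ac: 8/9·3/16 = 1/6 ✓; 3 stages ⇒ order 3.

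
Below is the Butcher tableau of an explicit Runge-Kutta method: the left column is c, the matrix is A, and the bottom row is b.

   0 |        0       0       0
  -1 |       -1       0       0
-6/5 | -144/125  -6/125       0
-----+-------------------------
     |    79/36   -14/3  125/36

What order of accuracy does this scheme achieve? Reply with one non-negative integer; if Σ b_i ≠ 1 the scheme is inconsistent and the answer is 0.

b = (79/36, -14/3, 125/36)
c = (0, -1, -6/5)
Ac = (0, 0, 6/125)
Σ b_i: 79/36·1 + (-14/3)·1 + 125/36·1 = 1 ✓
b·c: (-14/3)·(-1) + 125/36·(-6/5) = 1/2 ✓
b·c²: (-14/3)·1 + 125/36·36/25 = 1/3 ✓
b·Ac: 125/36·6/125 = 1/6 ✓; 3 stages ⇒ order 3.

3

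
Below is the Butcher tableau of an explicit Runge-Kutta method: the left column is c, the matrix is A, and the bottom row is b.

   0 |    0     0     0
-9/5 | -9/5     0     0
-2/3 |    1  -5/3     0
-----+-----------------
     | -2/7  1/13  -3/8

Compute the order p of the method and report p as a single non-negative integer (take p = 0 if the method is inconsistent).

0

b = (-2/7, 1/13, -3/8)
c = (0, -9/5, -2/3)
Ac = (0, 0, 3)
Σ b_i: (-2/7)·1 + 1/13·1 + (-3/8)·1 = -425/728 ≠ 1 ⇒ order 0.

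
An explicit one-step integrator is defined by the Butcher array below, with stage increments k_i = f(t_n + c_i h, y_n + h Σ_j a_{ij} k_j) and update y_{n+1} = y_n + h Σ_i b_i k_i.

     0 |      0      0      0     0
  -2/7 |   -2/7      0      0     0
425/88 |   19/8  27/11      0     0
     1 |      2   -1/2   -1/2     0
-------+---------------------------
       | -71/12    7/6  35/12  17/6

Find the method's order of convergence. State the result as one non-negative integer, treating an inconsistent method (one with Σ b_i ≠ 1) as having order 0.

1

b = (-71/12, 7/6, 35/12, 17/6)
c = (0, -2/7, 425/88, 1)
Ac = (0, 0, -54/77, -2799/1232)
Σ b_i: (-71/12)·1 + 7/6·1 + 35/12·1 + 17/6·1 = 1 ✓
b·c: 7/6·(-2/7) + 35/12·425/88 + 17/6·1 = 17515/1056 ≠ 1/2 ⇒ order 1.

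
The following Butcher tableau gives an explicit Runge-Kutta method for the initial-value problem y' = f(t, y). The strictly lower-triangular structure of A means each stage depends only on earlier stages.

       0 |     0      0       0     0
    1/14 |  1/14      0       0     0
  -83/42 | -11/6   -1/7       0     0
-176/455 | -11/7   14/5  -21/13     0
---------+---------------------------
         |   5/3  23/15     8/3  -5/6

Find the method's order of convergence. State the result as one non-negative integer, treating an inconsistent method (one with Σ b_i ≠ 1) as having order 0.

b = (5/3, 23/15, 8/3, -5/6)
c = (0, 1/14, -83/42, -176/455)
Ac = (0, 0, -1/98, 441/130)
Σ b_i: 5/3·1 + 23/15·1 + 8/3·1 + (-5/6)·1 = 151/30 ≠ 1 ⇒ order 0.

0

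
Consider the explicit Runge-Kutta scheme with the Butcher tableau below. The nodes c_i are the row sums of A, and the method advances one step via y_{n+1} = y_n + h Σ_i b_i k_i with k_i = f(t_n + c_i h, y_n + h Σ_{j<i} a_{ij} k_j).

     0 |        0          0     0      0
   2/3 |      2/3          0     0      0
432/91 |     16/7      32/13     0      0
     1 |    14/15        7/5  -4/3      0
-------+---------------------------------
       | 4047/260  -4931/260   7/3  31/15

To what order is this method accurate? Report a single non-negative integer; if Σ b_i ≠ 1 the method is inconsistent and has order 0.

2

b = (4047/260, -4931/260, 7/3, 31/15)
c = (0, 2/3, 432/91, 1)
Ac = (0, 0, 64/39, -7366/1365)
Σ b_i: 4047/260·1 + (-4931/260)·1 + 7/3·1 + 31/15·1 = 1 ✓
b·c: (-4931/260)·2/3 + 7/3·432/91 + 31/15·1 = 1/2 ✓
b·c²: (-4931/260)·4/9 + 7/3·186624/8281 + 31/15·1 = 2460658/53235 ≠ 1/3 ⇒ order 2.
b·Ac: 7/3·64/39 + 31/15·(-7366/1365) = -49982/6825 ≠ 1/6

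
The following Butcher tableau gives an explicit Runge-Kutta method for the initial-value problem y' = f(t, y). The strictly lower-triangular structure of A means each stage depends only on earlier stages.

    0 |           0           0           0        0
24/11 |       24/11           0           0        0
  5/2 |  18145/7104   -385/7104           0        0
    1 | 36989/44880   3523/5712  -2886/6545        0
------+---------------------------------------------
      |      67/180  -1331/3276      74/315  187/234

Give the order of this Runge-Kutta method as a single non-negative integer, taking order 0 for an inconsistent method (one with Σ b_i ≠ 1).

4

b = (67/180, -1331/3276, 74/315, 187/234)
c = (0, 24/11, 5/2, 1)
Ac = (0, 0, -35/296, 91/374)
Σ b_i: 67/180·1 + (-1331/3276)·1 + 74/315·1 + 187/234·1 = 1 ✓
b·c: (-1331/3276)·24/11 + 74/315·5/2 + 187/234·1 = 1/2 ✓
b·c²: (-1331/3276)·576/121 + 74/315·25/4 + 187/234·1 = 1/3 ✓
b·Ac: 74/315·(-35/296) + 187/234·91/374 = 1/6 ✓
b·c³: (-1331/3276)·13824/1331 + 74/315·125/8 + 187/234·1 = 1/4 ✓
b·(c∘Ac): 74/315·(-175/592) + 187/234·91/374 = 1/8 ✓
b·Ac²: 74/315·(-105/407) + 187/234·741/4114 = 1/12 ✓
b·A²c: 187/234·39/748 = 1/24 ✓; 4 stages ⇒ order 4.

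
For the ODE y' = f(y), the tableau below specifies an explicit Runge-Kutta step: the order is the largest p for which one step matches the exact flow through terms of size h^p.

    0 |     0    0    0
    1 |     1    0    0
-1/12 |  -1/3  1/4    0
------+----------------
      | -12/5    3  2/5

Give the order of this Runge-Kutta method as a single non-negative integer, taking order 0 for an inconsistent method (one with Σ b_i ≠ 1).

b = (-12/5, 3, 2/5)
c = (0, 1, -1/12)
Ac = (0, 0, 1/4)
Σ b_i: (-12/5)·1 + 3·1 + 2/5·1 = 1 ✓
b·c: 3·1 + 2/5·(-1/12) = 89/30 ≠ 1/2 ⇒ order 1.

1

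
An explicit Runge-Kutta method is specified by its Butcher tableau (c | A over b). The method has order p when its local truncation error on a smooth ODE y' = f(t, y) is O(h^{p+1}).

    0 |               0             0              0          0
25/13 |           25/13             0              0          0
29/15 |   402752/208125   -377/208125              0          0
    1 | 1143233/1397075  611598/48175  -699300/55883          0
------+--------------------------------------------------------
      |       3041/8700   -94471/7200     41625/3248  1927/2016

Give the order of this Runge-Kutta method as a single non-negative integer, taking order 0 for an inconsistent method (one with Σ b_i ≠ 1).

4

b = (3041/8700, -94471/7200, 41625/3248, 1927/2016)
c = (0, 25/13, 29/15, 1)
Ac = (0, 0, -29/8325, 426/1927)
Σ b_i: 3041/8700·1 + (-94471/7200)·1 + 41625/3248·1 + 1927/2016·1 = 1 ✓
b·c: (-94471/7200)·25/13 + 41625/3248·29/15 + 1927/2016·1 = 1/2 ✓
b·c²: (-94471/7200)·625/169 + 41625/3248·841/225 + 1927/2016·1 = 1/3 ✓
b·Ac: 41625/3248·(-29/8325) + 1927/2016·426/1927 = 1/6 ✓
b·c³: (-94471/7200)·15625/2197 + 41625/3248·24389/3375 + 1927/2016·1 = 1/4 ✓
b·(c∘Ac): 41625/3248·(-841/124875) + 1927/2016·426/1927 = 1/8 ✓
b·Ac²: 41625/3248·(-29/4329) + 1927/2016·4434/25051 = 1/12 ✓
b·A²c: 1927/2016·84/1927 = 1/24 ✓; 4 stages ⇒ order 4.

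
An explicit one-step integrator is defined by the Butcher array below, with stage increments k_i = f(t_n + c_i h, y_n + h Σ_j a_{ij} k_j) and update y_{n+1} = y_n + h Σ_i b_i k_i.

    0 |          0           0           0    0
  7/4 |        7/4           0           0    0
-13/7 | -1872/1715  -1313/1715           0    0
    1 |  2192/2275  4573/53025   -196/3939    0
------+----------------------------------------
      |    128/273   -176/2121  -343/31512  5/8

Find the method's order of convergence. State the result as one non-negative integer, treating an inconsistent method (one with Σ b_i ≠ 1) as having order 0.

b = (128/273, -176/2121, -343/31512, 5/8)
c = (0, 7/4, -13/7, 1)
Ac = (0, 0, -1313/980, 73/300)
Σ b_i: 128/273·1 + (-176/2121)·1 + (-343/31512)·1 + 5/8·1 = 1 ✓
b·c: (-176/2121)·7/4 + (-343/31512)·(-13/7) + 5/8·1 = 1/2 ✓
b·c²: (-176/2121)·49/16 + (-343/31512)·169/49 + 5/8·1 = 1/3 ✓
b·Ac: (-343/31512)·(-1313/980) + 5/8·73/300 = 1/6 ✓
b·c³: (-176/2121)·343/64 + (-343/31512)·(-2197/343) + 5/8·1 = 1/4 ✓
b·(c∘Ac): (-343/31512)·17069/6860 + 5/8·73/300 = 1/8 ✓
b·Ac²: (-343/31512)·(-1313/560) + 5/8·37/400 = 1/12 ✓
b·A²c: 5/8·1/15 = 1/24 ✓; 4 stages ⇒ order 4.

4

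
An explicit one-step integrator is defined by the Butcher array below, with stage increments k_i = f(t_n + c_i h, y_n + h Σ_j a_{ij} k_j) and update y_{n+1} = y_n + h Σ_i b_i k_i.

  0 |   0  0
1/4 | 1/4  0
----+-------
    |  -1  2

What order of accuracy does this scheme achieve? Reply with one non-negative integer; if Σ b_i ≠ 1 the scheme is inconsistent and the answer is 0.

b = (-1, 2)
c = (0, 1/4)
Σ b_i: (-1)·1 + 2·1 = 1 ✓
b·c: 2·1/4 = 1/2 ✓; 2 stages ⇒ order 2.

2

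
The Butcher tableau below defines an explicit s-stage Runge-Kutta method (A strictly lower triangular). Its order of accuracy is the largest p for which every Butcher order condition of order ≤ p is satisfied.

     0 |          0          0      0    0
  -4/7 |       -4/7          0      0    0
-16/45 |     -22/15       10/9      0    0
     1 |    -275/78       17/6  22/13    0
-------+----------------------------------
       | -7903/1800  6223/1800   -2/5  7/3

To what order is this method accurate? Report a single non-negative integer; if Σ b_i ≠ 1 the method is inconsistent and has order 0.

2

b = (-7903/1800, 6223/1800, -2/5, 7/3)
c = (0, -4/7, -16/45, 1)
Ac = (0, 0, -40/63, -9094/4095)
Σ b_i: (-7903/1800)·1 + 6223/1800·1 + (-2/5)·1 + 7/3·1 = 1 ✓
b·c: 6223/1800·(-4/7) + (-2/5)·(-16/45) + 7/3·1 = 1/2 ✓
b·c²: 6223/1800·16/49 + (-2/5)·256/2025 + 7/3·1 = 34543/10125 ≠ 1/3 ⇒ order 2.
b·Ac: (-2/5)·(-40/63) + 7/3·(-9094/4095) = -60538/12285 ≠ 1/6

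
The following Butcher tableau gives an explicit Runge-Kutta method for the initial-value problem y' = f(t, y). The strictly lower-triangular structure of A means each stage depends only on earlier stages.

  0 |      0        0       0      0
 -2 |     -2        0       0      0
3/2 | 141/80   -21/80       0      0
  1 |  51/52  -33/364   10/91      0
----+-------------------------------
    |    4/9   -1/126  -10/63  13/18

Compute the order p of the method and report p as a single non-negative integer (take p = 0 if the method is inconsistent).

b = (4/9, -1/126, -10/63, 13/18)
c = (0, -2, 3/2, 1)
Ac = (0, 0, 21/40, 9/26)
Σ b_i: 4/9·1 + (-1/126)·1 + (-10/63)·1 + 13/18·1 = 1 ✓
b·c: (-1/126)·(-2) + (-10/63)·3/2 + 13/18·1 = 1/2 ✓
b·c²: (-1/126)·4 + (-10/63)·9/4 + 13/18·1 = 1/3 ✓
b·Ac: (-10/63)·21/40 + 13/18·9/26 = 1/6 ✓
b·c³: (-1/126)·(-8) + (-10/63)·27/8 + 13/18·1 = 1/4 ✓
b·(c∘Ac): (-10/63)·63/80 + 13/18·9/26 = 1/8 ✓
b·Ac²: (-10/63)·(-21/20) + 13/18·(-3/26) = 1/12 ✓
b·A²c: 13/18·3/52 = 1/24 ✓; 4 stages ⇒ order 4.

4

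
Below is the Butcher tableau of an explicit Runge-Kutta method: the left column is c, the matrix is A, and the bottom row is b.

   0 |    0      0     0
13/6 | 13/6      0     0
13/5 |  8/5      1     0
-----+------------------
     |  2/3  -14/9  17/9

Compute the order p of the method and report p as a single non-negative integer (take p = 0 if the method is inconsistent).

b = (2/3, -14/9, 17/9)
c = (0, 13/6, 13/5)
Ac = (0, 0, 13/6)
Σ b_i: 2/3·1 + (-14/9)·1 + 17/9·1 = 1 ✓
b·c: (-14/9)·13/6 + 17/9·13/5 = 208/135 ≠ 1/2 ⇒ order 1.

1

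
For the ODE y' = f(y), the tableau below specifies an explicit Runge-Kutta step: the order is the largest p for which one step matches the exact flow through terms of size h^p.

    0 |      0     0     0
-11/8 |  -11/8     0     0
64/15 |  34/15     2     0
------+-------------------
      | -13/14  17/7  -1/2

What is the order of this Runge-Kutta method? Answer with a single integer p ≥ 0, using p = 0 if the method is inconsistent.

1

b = (-13/14, 17/7, -1/2)
c = (0, -11/8, 64/15)
Ac = (0, 0, -11/4)
Σ b_i: (-13/14)·1 + 17/7·1 + (-1/2)·1 = 1 ✓
b·c: 17/7·(-11/8) + (-1/2)·64/15 = -4597/840 ≠ 1/2 ⇒ order 1.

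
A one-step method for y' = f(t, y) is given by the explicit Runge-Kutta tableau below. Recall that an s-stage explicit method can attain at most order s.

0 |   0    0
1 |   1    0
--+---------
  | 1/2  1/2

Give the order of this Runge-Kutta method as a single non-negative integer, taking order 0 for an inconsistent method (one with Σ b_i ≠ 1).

2

b = (1/2, 1/2)
c = (0, 1)
Σ b_i: 1/2·1 + 1/2·1 = 1 ✓
b·c: 1/2·1 = 1/2 ✓; 2 stages ⇒ order 2.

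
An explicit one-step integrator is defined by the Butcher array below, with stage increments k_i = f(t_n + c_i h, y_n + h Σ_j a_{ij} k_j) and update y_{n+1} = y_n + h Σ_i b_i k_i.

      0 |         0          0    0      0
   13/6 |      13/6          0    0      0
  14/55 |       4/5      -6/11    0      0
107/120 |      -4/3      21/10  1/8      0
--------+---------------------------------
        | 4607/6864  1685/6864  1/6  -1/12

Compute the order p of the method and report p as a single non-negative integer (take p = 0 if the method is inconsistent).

2

b = (4607/6864, 1685/6864, 1/6, -1/12)
c = (0, 13/6, 14/55, 107/120)
Ac = (0, 0, -13/11, 252/55)
Σ b_i: 4607/6864·1 + 1685/6864·1 + 1/6·1 + (-1/12)·1 = 1 ✓
b·c: 1685/6864·13/6 + 1/6·14/55 + (-1/12)·107/120 = 1/2 ✓
b·c²: 1685/6864·169/36 + 1/6·196/3025 + (-1/12)·11449/14400 = 7645321/6969600 ≠ 1/3 ⇒ order 2.
b·Ac: 1/6·(-13/11) + (-1/12)·252/55 = -191/330 ≠ 1/6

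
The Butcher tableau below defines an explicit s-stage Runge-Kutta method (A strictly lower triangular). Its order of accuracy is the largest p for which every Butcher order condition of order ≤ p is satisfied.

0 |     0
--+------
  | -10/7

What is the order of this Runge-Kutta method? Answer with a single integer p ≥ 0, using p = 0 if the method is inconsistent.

0

b = (-10/7)
c = (0)
Σ b_i: (-10/7)·1 = -10/7 ≠ 1 ⇒ order 0.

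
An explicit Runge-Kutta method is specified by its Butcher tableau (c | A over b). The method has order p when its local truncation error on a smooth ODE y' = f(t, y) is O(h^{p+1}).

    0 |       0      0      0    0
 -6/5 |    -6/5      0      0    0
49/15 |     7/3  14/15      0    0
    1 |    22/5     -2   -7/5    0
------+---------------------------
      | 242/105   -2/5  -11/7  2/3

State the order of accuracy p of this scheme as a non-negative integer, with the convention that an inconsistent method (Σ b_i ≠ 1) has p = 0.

1

b = (242/105, -2/5, -11/7, 2/3)
c = (0, -6/5, 49/15, 1)
Ac = (0, 0, -28/25, -163/75)
Σ b_i: 242/105·1 + (-2/5)·1 + (-11/7)·1 + 2/3·1 = 1 ✓
b·c: (-2/5)·(-6/5) + (-11/7)·49/15 + 2/3·1 = -299/75 ≠ 1/2 ⇒ order 1.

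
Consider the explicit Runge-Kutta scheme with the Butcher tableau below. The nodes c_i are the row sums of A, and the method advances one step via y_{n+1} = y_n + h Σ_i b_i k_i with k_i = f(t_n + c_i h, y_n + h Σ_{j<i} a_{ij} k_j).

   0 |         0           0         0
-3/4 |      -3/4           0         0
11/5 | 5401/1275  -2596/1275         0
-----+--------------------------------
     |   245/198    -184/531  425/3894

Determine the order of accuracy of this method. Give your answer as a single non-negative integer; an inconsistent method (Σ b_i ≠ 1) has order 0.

b = (245/198, -184/531, 425/3894)
c = (0, -3/4, 11/5)
Ac = (0, 0, 649/425)
Σ b_i: 245/198·1 + (-184/531)·1 + 425/3894·1 = 1 ✓
b·c: (-184/531)·(-3/4) + 425/3894·11/5 = 1/2 ✓
b·c²: (-184/531)·9/16 + 425/3894·121/25 = 1/3 ✓
b·Ac: 425/3894·649/425 = 1/6 ✓; 3 stages ⇒ order 3.

3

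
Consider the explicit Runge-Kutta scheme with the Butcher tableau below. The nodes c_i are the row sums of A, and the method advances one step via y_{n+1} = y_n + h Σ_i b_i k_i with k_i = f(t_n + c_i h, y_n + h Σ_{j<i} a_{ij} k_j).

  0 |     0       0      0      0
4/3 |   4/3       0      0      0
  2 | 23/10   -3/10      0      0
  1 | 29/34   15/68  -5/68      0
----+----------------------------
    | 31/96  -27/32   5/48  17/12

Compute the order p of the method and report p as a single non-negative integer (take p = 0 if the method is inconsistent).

b = (31/96, -27/32, 5/48, 17/12)
c = (0, 4/3, 2, 1)
Ac = (0, 0, -2/5, 5/34)
Σ b_i: 31/96·1 + (-27/32)·1 + 5/48·1 + 17/12·1 = 1 ✓
b·c: (-27/32)·4/3 + 5/48·2 + 17/12·1 = 1/2 ✓
b·c²: (-27/32)·16/9 + 5/48·4 + 17/12·1 = 1/3 ✓
b·Ac: 5/48·(-2/5) + 17/12·5/34 = 1/6 ✓
b·c³: (-27/32)·64/27 + 5/48·8 + 17/12·1 = 1/4 ✓
b·(c∘Ac): 5/48·(-4/5) + 17/12·5/34 = 1/8 ✓
b·Ac²: 5/48·(-8/15) + 17/12·5/51 = 1/12 ✓
b·A²c: 17/12·1/34 = 1/24 ✓; 4 stages ⇒ order 4.

4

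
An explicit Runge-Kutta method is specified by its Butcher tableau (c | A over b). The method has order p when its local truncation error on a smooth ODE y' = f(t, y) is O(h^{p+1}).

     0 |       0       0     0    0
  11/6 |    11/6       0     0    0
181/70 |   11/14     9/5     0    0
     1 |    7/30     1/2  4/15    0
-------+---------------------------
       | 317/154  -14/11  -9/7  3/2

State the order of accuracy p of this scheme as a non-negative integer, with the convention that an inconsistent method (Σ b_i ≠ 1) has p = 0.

1

b = (317/154, -14/11, -9/7, 3/2)
c = (0, 11/6, 181/70, 1)
Ac = (0, 0, 33/10, 3373/2100)
Σ b_i: 317/154·1 + (-14/11)·1 + (-9/7)·1 + 3/2·1 = 1 ✓
b·c: (-14/11)·11/6 + (-9/7)·181/70 + 3/2·1 = -3056/735 ≠ 1/2 ⇒ order 1.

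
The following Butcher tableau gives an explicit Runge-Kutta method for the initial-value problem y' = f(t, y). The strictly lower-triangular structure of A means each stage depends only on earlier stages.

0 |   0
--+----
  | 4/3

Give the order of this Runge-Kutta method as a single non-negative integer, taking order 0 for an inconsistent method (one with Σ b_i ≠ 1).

b = (4/3)
c = (0)
Σ b_i: 4/3·1 = 4/3 ≠ 1 ⇒ order 0.

0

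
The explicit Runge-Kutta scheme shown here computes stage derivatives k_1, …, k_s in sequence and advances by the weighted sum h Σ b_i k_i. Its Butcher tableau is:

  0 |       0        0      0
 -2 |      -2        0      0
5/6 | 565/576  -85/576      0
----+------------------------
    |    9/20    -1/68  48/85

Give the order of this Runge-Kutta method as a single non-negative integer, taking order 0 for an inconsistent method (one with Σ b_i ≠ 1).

3

b = (9/20, -1/68, 48/85)
c = (0, -2, 5/6)
Ac = (0, 0, 85/288)
Σ b_i: 9/20·1 + (-1/68)·1 + 48/85·1 = 1 ✓
b·c: (-1/68)·(-2) + 48/85·5/6 = 1/2 ✓
b·c²: (-1/68)·4 + 48/85·25/36 = 1/3 ✓
b·Ac: 48/85·85/288 = 1/6 ✓; 3 stages ⇒ order 3.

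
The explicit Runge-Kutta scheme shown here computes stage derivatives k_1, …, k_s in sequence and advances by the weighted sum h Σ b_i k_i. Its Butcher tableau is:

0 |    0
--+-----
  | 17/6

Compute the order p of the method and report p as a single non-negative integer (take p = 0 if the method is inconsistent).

0

b = (17/6)
c = (0)
Σ b_i: 17/6·1 = 17/6 ≠ 1 ⇒ order 0.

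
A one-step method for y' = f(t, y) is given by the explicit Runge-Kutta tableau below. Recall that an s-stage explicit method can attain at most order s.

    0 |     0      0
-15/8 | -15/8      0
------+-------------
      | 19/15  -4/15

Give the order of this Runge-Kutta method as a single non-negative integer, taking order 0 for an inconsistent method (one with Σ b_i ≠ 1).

2

b = (19/15, -4/15)
c = (0, -15/8)
Σ b_i: 19/15·1 + (-4/15)·1 = 1 ✓
b·c: (-4/15)·(-15/8) = 1/2 ✓; 2 stages ⇒ order 2.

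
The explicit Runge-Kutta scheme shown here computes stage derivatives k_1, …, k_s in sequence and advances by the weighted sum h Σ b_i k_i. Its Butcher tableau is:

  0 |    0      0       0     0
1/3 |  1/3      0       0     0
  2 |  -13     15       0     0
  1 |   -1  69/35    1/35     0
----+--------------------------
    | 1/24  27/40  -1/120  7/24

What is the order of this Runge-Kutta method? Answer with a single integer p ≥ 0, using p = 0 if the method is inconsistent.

4

b = (1/24, 27/40, -1/120, 7/24)
c = (0, 1/3, 2, 1)
Ac = (0, 0, 5, 5/7)
Σ b_i: 1/24·1 + 27/40·1 + (-1/120)·1 + 7/24·1 = 1 ✓
b·c: 27/40·1/3 + (-1/120)·2 + 7/24·1 = 1/2 ✓
b·c²: 27/40·1/9 + (-1/120)·4 + 7/24·1 = 1/3 ✓
b·Ac: (-1/120)·5 + 7/24·5/7 = 1/6 ✓
b·c³: 27/40·1/27 + (-1/120)·8 + 7/24·1 = 1/4 ✓
b·(c∘Ac): (-1/120)·10 + 7/24·5/7 = 1/8 ✓
b·Ac²: (-1/120)·5/3 + 7/24·1/3 = 1/12 ✓
b·A²c: 7/24·1/7 = 1/24 ✓; 4 stages ⇒ order 4.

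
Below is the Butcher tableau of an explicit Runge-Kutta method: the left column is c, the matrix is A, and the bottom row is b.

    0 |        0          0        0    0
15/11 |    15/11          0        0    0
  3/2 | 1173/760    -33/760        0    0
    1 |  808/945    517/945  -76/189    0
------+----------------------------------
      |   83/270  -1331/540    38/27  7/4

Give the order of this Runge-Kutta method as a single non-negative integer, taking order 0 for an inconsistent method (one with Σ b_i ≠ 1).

4

b = (83/270, -1331/540, 38/27, 7/4)
c = (0, 15/11, 3/2, 1)
Ac = (0, 0, -9/152, 1/7)
Σ b_i: 83/270·1 + (-1331/540)·1 + 38/27·1 + 7/4·1 = 1 ✓
b·c: (-1331/540)·15/11 + 38/27·3/2 + 7/4·1 = 1/2 ✓
b·c²: (-1331/540)·225/121 + 38/27·9/4 + 7/4·1 = 1/3 ✓
b·Ac: 38/27·(-9/152) + 7/4·1/7 = 1/6 ✓
b·c³: (-1331/540)·3375/1331 + 38/27·27/8 + 7/4·1 = 1/4 ✓
b·(c∘Ac): 38/27·(-27/304) + 7/4·1/7 = 1/8 ✓
b·Ac²: 38/27·(-135/1672) + 7/4·26/231 = 1/12 ✓
b·A²c: 7/4·1/42 = 1/24 ✓; 4 stages ⇒ order 4.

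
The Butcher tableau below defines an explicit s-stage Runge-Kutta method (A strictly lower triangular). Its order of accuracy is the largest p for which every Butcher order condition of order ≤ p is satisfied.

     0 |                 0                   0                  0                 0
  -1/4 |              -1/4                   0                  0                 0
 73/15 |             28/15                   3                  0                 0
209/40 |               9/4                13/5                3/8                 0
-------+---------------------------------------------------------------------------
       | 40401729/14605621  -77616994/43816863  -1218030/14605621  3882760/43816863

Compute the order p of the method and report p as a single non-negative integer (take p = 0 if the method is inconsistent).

b = (40401729/14605621, -77616994/43816863, -1218030/14605621, 3882760/43816863)
c = (0, -1/4, 73/15, 209/40)
Ac = (0, 0, -3/4, 47/40)
Σ b_i: 40401729/14605621·1 + (-77616994/43816863)·1 + (-1218030/14605621)·1 + 3882760/43816863·1 = 1 ✓
b·c: (-77616994/43816863)·(-1/4) + (-1218030/14605621)·73/15 + 3882760/43816863·209/40 = 1/2 ✓
b·c²: (-77616994/43816863)·1/16 + (-1218030/14605621)·5329/225 + 3882760/43816863·43681/1600 = 1/3 ✓
b·Ac: (-1218030/14605621)·(-3/4) + 3882760/43816863·47/40 = 1/6 ✓
b·c³: (-77616994/43816863)·(-1/64) + (-1218030/14605621)·389017/3375 + 3882760/43816863·9129329/64000 = 8803458149/2881108800 ≠ 1/4 ⇒ order 3.
b·(c∘Ac): (-1218030/14605621)·(-73/20) + 3882760/43816863·9823/1600 = 1487005927/1752674520 ≠ 1/8
b·Ac²: (-1218030/14605621)·3/16 + 3882760/43816863·10853/1200 = 56599211/72027720 ≠ 1/12
b·A²c: 3882760/43816863·(-9/32) = -1456035/58422484 ≠ 1/24

3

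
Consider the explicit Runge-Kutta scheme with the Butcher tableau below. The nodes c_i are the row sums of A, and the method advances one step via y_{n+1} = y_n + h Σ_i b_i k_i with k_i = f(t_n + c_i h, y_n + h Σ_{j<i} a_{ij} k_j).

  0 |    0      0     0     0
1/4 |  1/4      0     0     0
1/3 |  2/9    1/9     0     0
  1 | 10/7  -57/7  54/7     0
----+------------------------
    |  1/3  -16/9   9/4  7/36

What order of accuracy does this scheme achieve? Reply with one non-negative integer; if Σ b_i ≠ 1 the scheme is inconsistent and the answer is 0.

4

b = (1/3, -16/9, 9/4, 7/36)
c = (0, 1/4, 1/3, 1)
Ac = (0, 0, 1/36, 15/28)
Σ b_i: 1/3·1 + (-16/9)·1 + 9/4·1 + 7/36·1 = 1 ✓
b·c: (-16/9)·1/4 + 9/4·1/3 + 7/36·1 = 1/2 ✓
b·c²: (-16/9)·1/16 + 9/4·1/9 + 7/36·1 = 1/3 ✓
b·Ac: 9/4·1/36 + 7/36·15/28 = 1/6 ✓
b·c³: (-16/9)·1/64 + 9/4·1/27 + 7/36·1 = 1/4 ✓
b·(c∘Ac): 9/4·1/108 + 7/36·15/28 = 1/8 ✓
b·Ac²: 9/4·1/144 + 7/36·39/112 = 1/12 ✓
b·A²c: 7/36·3/14 = 1/24 ✓; 4 stages ⇒ order 4.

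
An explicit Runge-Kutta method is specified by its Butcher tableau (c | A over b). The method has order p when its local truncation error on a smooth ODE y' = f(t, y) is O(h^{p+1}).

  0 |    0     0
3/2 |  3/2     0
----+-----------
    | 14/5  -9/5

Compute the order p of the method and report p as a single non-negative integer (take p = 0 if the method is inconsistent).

b = (14/5, -9/5)
c = (0, 3/2)
Σ b_i: 14/5·1 + (-9/5)·1 = 1 ✓
b·c: (-9/5)·3/2 = -27/10 ≠ 1/2 ⇒ order 1.

1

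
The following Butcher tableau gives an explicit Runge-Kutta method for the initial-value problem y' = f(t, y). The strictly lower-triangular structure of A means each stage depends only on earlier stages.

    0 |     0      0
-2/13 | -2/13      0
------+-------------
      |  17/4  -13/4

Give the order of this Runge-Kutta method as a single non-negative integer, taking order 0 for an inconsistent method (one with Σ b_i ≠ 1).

b = (17/4, -13/4)
c = (0, -2/13)
Σ b_i: 17/4·1 + (-13/4)·1 = 1 ✓
b·c: (-13/4)·(-2/13) = 1/2 ✓; 2 stages ⇒ order 2.

2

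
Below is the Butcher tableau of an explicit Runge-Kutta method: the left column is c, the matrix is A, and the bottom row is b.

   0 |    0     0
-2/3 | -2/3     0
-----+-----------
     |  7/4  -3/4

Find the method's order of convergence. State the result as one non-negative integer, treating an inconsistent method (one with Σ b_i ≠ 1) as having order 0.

b = (7/4, -3/4)
c = (0, -2/3)
Σ b_i: 7/4·1 + (-3/4)·1 = 1 ✓
b·c: (-3/4)·(-2/3) = 1/2 ✓; 2 stages ⇒ order 2.

2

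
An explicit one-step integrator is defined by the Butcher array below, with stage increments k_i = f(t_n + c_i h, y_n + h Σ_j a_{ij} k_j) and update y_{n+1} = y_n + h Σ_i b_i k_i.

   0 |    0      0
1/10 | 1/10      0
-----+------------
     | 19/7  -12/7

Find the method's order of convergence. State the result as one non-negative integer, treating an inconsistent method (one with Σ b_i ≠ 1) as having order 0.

b = (19/7, -12/7)
c = (0, 1/10)
Σ b_i: 19/7·1 + (-12/7)·1 = 1 ✓
b·c: (-12/7)·1/10 = -6/35 ≠ 1/2 ⇒ order 1.

1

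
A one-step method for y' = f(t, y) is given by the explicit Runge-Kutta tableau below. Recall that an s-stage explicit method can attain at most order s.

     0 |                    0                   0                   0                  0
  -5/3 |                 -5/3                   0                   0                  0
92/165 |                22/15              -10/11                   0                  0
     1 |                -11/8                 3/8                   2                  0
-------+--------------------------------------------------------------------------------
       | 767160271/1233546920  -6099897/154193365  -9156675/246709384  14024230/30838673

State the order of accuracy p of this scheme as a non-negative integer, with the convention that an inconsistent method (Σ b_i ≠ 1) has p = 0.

b = (767160271/1233546920, -6099897/154193365, -9156675/246709384, 14024230/30838673)
c = (0, -5/3, 92/165, 1)
Ac = (0, 0, 50/33, 647/1320)
Σ b_i: 767160271/1233546920·1 + (-6099897/154193365)·1 + (-9156675/246709384)·1 + 14024230/30838673·1 = 1 ✓
b·c: (-6099897/154193365)·(-5/3) + (-9156675/246709384)·92/165 + 14024230/30838673·1 = 1/2 ✓
b·c²: (-6099897/154193365)·25/9 + (-9156675/246709384)·8464/27225 + 14024230/30838673·1 = 1/3 ✓
b·Ac: (-9156675/246709384)·50/33 + 14024230/30838673·647/1320 = 1/6 ✓
b·c³: (-6099897/154193365)·(-125/27) + (-9156675/246709384)·778688/4492125 + 14024230/30838673·1 = 3213189317/5088381045 ≠ 1/4 ⇒ order 3.
b·(c∘Ac): (-9156675/246709384)·920/1089 + 14024230/30838673·647/1320 = 23628157/123354692 ≠ 1/8
b·Ac²: (-9156675/246709384)·(-250/99) + 14024230/30838673·362299/217800 = 25956754141/30530286270 ≠ 1/12
b·A²c: 14024230/30838673·100/33 = 127493000/92516019 ≠ 1/24

3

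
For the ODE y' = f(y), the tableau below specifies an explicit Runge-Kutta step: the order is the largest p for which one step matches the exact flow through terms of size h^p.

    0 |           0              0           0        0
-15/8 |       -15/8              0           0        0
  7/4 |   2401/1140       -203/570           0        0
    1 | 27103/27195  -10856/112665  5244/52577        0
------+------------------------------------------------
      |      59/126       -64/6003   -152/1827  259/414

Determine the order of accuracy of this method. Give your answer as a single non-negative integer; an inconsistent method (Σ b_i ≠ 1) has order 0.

4

b = (59/126, -64/6003, -152/1827, 259/414)
c = (0, -15/8, 7/4, 1)
Ac = (0, 0, 203/304, 92/259)
Σ b_i: 59/126·1 + (-64/6003)·1 + (-152/1827)·1 + 259/414·1 = 1 ✓
b·c: (-64/6003)·(-15/8) + (-152/1827)·7/4 + 259/414·1 = 1/2 ✓
b·c²: (-64/6003)·225/64 + (-152/1827)·49/16 + 259/414·1 = 1/3 ✓
b·Ac: (-152/1827)·203/304 + 259/414·92/259 = 1/6 ✓
b·c³: (-64/6003)·(-3375/512) + (-152/1827)·343/64 + 259/414·1 = 1/4 ✓
b·(c∘Ac): (-152/1827)·1421/1216 + 259/414·92/259 = 1/8 ✓
b·Ac²: (-152/1827)·(-3045/2432) + 259/414·(-69/2072) = 1/12 ✓
b·A²c: 259/414·69/1036 = 1/24 ✓; 4 stages ⇒ order 4.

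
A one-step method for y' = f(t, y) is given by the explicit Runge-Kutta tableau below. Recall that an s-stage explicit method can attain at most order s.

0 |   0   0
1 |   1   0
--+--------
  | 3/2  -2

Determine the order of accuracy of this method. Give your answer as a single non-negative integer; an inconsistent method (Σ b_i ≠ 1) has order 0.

0

b = (3/2, -2)
c = (0, 1)
Σ b_i: 3/2·1 + (-2)·1 = -1/2 ≠ 1 ⇒ order 0.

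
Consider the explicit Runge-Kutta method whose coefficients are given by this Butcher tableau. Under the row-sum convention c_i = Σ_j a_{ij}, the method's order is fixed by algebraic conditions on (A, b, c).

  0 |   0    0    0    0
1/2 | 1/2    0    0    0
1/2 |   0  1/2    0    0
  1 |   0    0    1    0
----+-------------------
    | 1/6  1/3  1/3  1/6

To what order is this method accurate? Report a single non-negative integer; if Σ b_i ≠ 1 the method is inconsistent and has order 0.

b = (1/6, 1/3, 1/3, 1/6)
c = (0, 1/2, 1/2, 1)
Ac = (0, 0, 1/4, 1/2)
Σ b_i: 1/6·1 + 1/3·1 + 1/3·1 + 1/6·1 = 1 ✓
b·c: 1/3·1/2 + 1/3·1/2 + 1/6·1 = 1/2 ✓
b·c²: 1/3·1/4 + 1/3·1/4 + 1/6·1 = 1/3 ✓
b·Ac: 1/3·1/4 + 1/6·1/2 = 1/6 ✓
b·c³: 1/3·1/8 + 1/3·1/8 + 1/6·1 = 1/4 ✓
b·(c∘Ac): 1/3·1/8 + 1/6·1/2 = 1/8 ✓
b·Ac²: 1/3·1/8 + 1/6·1/4 = 1/12 ✓
b·A²c: 1/6·1/4 = 1/24 ✓; 4 stages ⇒ order 4.

4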